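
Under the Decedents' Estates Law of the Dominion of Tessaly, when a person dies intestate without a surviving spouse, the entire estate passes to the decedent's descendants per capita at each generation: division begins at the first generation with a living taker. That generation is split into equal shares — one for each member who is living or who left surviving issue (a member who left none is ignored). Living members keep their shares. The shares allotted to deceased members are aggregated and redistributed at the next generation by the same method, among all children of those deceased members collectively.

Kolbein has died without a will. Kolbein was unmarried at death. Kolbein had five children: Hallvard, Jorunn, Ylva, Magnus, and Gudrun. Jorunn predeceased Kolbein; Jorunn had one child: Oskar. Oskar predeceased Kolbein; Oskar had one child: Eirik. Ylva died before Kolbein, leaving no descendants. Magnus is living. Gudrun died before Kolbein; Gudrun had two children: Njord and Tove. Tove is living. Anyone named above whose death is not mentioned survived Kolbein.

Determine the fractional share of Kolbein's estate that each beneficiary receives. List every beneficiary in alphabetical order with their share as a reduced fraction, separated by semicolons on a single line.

There is no surviving spouse, so the entire estate passes to Kolbein's descendants per capita at each generation.
At generation 1 (Hallvard, Jorunn, Magnus, Gudrun) there are 4 shares of (1)/4 = 1/4 each.
Living: Hallvard and Magnus — each takes 1/4.
Deceased: Jorunn and Gudrun. Their combined 1/2 is pooled and carried to generation 2.
At generation 2 (Oskar, Njord, Tove) there are 3 shares of (1/2)/3 = 1/6 each.
Living: Njord and Tove — each takes 1/6.
Deceased: Oskar. That 1/6 share is carried to generation 3.
At generation 3 (Eirik) there are 1 shares of (1/6)/1 = 1/6 each.
Living: Eirik — each takes 1/6.

Eirik 1/6; Hallvard 1/4; Magnus 1/4; Njord 1/6; Tove 1/6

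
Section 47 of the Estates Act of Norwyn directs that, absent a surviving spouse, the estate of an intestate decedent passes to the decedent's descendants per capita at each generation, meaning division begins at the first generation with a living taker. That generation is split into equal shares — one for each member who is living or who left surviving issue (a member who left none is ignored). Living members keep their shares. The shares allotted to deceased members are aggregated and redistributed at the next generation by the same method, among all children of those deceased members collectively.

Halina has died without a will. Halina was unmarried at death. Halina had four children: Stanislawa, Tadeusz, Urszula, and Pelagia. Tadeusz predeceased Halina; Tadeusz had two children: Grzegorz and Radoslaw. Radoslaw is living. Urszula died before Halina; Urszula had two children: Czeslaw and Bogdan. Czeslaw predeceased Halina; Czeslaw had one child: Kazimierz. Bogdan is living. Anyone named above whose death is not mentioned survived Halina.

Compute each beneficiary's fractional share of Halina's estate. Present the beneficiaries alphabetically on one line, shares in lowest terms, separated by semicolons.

Bogdan 1/8; Grzegorz 1/8; Kazimierz 1/8; Pelagia 1/4; Radoslaw 1/8; Stanislawa 1/4

There is no surviving spouse, so the entire estate passes to Halina's descendants per capita at each generation.
At generation 1 (Stanislawa, Tadeusz, Urszula, Pelagia) there are 4 shares of (1)/4 = 1/4 each.
Living: Stanislawa and Pelagia — each takes 1/4.
Deceased: Tadeusz and Urszula. Their combined 1/2 is pooled and carried to generation 2.
At generation 2 (Grzegorz, Radoslaw, Czeslaw, Bogdan) there are 4 shares of (1/2)/4 = 1/8 each.
Living: Grzegorz, Radoslaw, and Bogdan — each takes 1/8.
Deceased: Czeslaw. That 1/8 share is carried to generation 3.
At generation 3 (Kazimierz) there are 1 shares of (1/8)/1 = 1/8 each.
Living: Kazimierz — each takes 1/8.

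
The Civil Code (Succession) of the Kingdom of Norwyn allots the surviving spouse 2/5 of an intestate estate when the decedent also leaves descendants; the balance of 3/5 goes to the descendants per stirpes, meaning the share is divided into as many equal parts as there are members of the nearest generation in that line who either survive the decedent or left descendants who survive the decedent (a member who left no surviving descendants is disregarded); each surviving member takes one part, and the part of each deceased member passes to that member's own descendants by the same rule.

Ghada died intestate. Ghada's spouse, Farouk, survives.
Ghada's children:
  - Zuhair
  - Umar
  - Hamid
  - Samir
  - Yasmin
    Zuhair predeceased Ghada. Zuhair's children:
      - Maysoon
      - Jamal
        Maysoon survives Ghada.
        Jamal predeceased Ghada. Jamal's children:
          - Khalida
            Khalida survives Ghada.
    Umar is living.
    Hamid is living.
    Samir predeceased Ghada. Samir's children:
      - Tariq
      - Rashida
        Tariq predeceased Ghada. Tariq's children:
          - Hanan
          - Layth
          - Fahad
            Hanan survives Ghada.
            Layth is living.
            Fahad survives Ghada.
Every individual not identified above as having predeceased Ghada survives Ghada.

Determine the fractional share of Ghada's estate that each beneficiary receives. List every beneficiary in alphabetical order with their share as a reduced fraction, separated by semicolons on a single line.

Fahad 1/50; Farouk 2/5; Hamid 3/25; Hanan 1/50; Khalida 3/50; Layth 1/50; Maysoon 3/50; Rashida 3/50; Umar 3/25; Yasmin 3/25

Farouk, as surviving spouse, takes 2/5.
The remaining 3/5 passes to Ghada's descendants per stirpes.
The 3/5 is divided into 5 equal shares of 3/25 among Zuhair, Umar, Hamid, Samir, Yasmin.
Zuhair predeceased; the 3/25 allotted to Zuhair's branch passes to Zuhair's issue by representation.
The 3/25 is divided into 2 equal shares of 3/50 among Maysoon, Jamal.
Maysoon is living and takes 3/50.
Jamal predeceased; the 3/50 allotted to Jamal's branch passes to Jamal's issue by representation.
Khalida is the sole taker at this level and receives the full 3/50.
Umar is living and takes 3/25.
Hamid is living and takes 3/25.
Samir predeceased; the 3/25 allotted to Samir's branch passes to Samir's issue by representation.
The 3/25 is divided into 2 equal shares of 3/50 among Tariq, Rashida.
Tariq predeceased; the 3/50 allotted to Tariq's branch passes to Tariq's issue by representation.
The 3/50 is divided into 3 equal shares of 1/50 among Hanan, Layth, Fahad.
Hanan is living and takes 1/50.
Layth is living and takes 1/50.
Fahad is living and takes 1/50.
Rashida is living and takes 3/50.
Yasmin is living and takes 3/25.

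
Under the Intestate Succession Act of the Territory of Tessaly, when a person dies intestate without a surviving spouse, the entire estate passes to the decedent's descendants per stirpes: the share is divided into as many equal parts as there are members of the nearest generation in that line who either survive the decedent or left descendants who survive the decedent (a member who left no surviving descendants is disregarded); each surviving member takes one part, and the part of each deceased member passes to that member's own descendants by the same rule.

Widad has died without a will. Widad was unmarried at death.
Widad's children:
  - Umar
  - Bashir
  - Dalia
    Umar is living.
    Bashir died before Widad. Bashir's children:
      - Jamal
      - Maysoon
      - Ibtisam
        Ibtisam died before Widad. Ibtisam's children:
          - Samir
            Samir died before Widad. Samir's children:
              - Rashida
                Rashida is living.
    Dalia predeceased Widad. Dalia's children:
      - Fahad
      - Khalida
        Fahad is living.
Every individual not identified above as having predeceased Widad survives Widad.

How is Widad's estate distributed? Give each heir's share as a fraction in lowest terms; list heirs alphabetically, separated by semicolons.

Fahad 1/6; Jamal 1/9; Khalida 1/6; Maysoon 1/9; Rashida 1/9; Umar 1/3

There is no surviving spouse, so the entire estate passes to Widad's descendants per stirpes.
The estate is divided into 3 equal shares of 1/3 among Umar, Bashir, Dalia.
Umar is living and takes 1/3.
Bashir predeceased; the 1/3 allotted to Bashir's branch passes to Bashir's issue by representation.
The 1/3 is divided into 3 equal shares of 1/9 among Jamal, Maysoon, Ibtisam.
Jamal is living and takes 1/9.
Maysoon is living and takes 1/9.
Ibtisam predeceased; the 1/9 allotted to Ibtisam's branch passes to Ibtisam's issue by representation.
Samir's line is the sole branch at this level, so the full 1/9 passes to Samir's issue by representation.
Rashida is the sole taker at this level and receives the full 1/9.
Dalia predeceased; the 1/3 allotted to Dalia's branch passes to Dalia's issue by representation.
The 1/3 is divided into 2 equal shares of 1/6 among Fahad, Khalida.
Fahad is living and takes 1/6.
Khalida is living and takes 1/6.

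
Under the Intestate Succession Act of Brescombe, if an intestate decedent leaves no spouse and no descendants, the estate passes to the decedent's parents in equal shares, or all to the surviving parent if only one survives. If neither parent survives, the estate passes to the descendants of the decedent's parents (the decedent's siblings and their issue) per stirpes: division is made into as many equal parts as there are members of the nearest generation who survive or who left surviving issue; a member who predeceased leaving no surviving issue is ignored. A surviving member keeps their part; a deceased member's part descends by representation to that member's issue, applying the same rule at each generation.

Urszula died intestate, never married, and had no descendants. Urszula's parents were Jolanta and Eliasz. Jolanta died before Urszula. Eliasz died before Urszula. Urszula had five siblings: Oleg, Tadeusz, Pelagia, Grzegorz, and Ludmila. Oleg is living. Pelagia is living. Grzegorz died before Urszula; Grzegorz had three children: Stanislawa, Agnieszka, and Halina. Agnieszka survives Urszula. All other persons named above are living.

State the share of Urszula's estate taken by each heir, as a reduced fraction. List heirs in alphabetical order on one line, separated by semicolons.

Neither parent survives and there are no descendants, so the estate passes to Urszula's siblings and their issue per stirpes.
The estate is divided into 5 equal shares of 1/5 among Oleg, Tadeusz, Pelagia, Grzegorz, Ludmila.
Oleg is living and takes 1/5.
Tadeusz is living and takes 1/5.
Pelagia is living and takes 1/5.
Grzegorz predeceased; the 1/5 allotted to Grzegorz's branch passes to Grzegorz's issue by representation.
The 1/5 is divided into 3 equal shares of 1/15 among Stanislawa, Agnieszka, Halina.
Stanislawa is living and takes 1/15.
Agnieszka is living and takes 1/15.
Halina is living and takes 1/15.
Ludmila is living and takes 1/5.

Agnieszka 1/15; Halina 1/15; Ludmila 1/5; Oleg 1/5; Pelagia 1/5; Stanislawa 1/15; Tadeusz 1/5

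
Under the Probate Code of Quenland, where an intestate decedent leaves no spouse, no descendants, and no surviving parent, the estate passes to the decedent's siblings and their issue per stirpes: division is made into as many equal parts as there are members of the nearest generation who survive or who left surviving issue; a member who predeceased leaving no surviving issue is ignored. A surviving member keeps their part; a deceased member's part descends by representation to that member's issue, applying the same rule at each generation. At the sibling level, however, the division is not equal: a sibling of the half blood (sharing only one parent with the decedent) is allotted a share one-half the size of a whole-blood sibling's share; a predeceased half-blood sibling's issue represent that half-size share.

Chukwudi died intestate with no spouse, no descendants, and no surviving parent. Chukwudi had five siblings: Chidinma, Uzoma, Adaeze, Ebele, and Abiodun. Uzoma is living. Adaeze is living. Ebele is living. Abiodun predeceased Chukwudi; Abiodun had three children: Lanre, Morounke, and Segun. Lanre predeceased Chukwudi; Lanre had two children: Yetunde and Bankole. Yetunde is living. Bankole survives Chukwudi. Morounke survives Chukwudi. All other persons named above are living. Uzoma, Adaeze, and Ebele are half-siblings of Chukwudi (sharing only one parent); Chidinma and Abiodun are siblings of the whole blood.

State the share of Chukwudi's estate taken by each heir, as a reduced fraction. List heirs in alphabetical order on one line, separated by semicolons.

Adaeze 1/7; Bankole 1/21; Chidinma 2/7; Ebele 1/7; Morounke 2/21; Segun 2/21; Uzoma 1/7; Yetunde 1/21

No spouse, descendants, or parent survives, so the estate passes to Chukwudi's siblings per stirpes.
Half-blood siblings count for one-half the weight of whole-blood siblings at the initial division.
Dividing 1 in proportion to weights (total weight 7/2): Chidinma (weight 1) → 2/7; Uzoma (weight 1/2) → 1/7; Adaeze (weight 1/2) → 1/7; Ebele (weight 1/2) → 1/7; Abiodun (weight 1) → 2/7.
Chidinma is living and takes 2/7.
Uzoma is living and takes 1/7.
Adaeze is living and takes 1/7.
Ebele is living and takes 1/7.
Abiodun predeceased; the 2/7 allotted to Abiodun's branch passes to Abiodun's issue by representation.
The 2/7 is divided into 3 equal shares of 2/21 among Lanre, Morounke, Segun.
Lanre predeceased; the 2/21 allotted to Lanre's branch passes to Lanre's issue by representation.
The 2/21 is divided into 2 equal shares of 1/21 among Yetunde, Bankole.
Yetunde is living and takes 1/21.
Bankole is living and takes 1/21.
Morounke is living and takes 2/21.
Segun is living and takes 2/21.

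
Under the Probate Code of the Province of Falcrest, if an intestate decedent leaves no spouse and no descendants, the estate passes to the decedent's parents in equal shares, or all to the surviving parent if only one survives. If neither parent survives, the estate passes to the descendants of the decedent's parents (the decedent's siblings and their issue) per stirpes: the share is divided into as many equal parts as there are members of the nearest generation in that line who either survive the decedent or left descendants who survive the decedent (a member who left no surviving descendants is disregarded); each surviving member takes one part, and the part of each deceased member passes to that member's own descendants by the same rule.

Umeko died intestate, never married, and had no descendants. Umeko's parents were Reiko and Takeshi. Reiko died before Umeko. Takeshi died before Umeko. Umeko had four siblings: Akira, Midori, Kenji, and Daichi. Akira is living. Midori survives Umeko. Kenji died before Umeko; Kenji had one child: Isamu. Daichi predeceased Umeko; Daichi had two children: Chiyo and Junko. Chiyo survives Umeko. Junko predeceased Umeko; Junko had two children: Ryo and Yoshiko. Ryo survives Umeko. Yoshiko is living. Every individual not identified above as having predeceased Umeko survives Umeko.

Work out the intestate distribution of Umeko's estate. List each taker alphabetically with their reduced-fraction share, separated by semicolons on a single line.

Akira 1/4; Chiyo 1/8; Isamu 1/4; Midori 1/4; Ryo 1/16; Yoshiko 1/16

Neither parent survives and there are no descendants, so the estate passes to Umeko's siblings and their issue per stirpes.
The estate is divided into 4 equal shares of 1/4 among Akira, Midori, Kenji, Daichi.
Akira is living and takes 1/4.
Midori is living and takes 1/4.
Kenji predeceased; the 1/4 allotted to Kenji's branch passes to Kenji's issue by representation.
Isamu is the sole taker at this level and receives the full 1/4.
Daichi predeceased; the 1/4 allotted to Daichi's branch passes to Daichi's issue by representation.
The 1/4 is divided into 2 equal shares of 1/8 among Chiyo, Junko.
Chiyo is living and takes 1/8.
Junko predeceased; the 1/8 allotted to Junko's branch passes to Junko's issue by representation.
The 1/8 is divided into 2 equal shares of 1/16 among Ryo, Yoshiko.
Ryo is living and takes 1/16.
Yoshiko is living and takes 1/16.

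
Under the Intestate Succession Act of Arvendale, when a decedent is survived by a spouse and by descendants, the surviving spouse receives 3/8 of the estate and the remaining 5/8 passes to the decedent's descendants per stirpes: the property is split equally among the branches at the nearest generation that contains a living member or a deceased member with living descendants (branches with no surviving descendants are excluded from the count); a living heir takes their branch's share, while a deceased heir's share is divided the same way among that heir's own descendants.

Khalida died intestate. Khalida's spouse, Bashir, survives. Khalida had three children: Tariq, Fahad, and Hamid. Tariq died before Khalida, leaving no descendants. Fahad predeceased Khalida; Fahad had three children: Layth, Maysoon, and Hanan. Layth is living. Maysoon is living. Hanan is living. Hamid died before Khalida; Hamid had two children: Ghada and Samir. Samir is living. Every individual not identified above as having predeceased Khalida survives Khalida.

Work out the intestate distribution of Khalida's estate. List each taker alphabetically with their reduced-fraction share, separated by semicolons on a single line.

Bashir 3/8; Ghada 5/32; Hanan 5/48; Layth 5/48; Maysoon 5/48; Samir 5/32

Bashir, as surviving spouse, takes 3/8.
The remaining 5/8 passes to Khalida's descendants per stirpes.
Tariq left no surviving issue, so that branch lapses and is disregarded.
The 5/8 is divided into 2 equal shares of 5/16 among Fahad, Hamid.
Fahad predeceased; the 5/16 allotted to Fahad's branch passes to Fahad's issue by representation.
The 5/16 is divided into 3 equal shares of 5/48 among Layth, Maysoon, Hanan.
Layth is living and takes 5/48.
Maysoon is living and takes 5/48.
Hanan is living and takes 5/48.
Hamid predeceased; the 5/16 allotted to Hamid's branch passes to Hamid's issue by representation.
The 5/16 is divided into 2 equal shares of 5/32 among Ghada, Samir.
Ghada is living and takes 5/32.
Samir is living and takes 5/32.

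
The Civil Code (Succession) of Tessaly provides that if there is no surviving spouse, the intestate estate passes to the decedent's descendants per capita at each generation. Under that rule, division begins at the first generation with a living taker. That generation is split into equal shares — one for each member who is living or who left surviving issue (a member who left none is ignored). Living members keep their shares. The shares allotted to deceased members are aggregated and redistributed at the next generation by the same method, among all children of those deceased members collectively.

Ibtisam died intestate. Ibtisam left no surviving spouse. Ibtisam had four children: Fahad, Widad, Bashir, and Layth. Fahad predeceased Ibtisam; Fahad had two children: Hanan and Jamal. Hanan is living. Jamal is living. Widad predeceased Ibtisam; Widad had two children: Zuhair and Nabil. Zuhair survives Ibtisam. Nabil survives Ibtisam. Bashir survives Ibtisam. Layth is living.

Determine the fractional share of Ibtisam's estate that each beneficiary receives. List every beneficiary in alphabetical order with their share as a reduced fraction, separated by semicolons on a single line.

There is no surviving spouse, so the entire estate passes to Ibtisam's descendants per capita at each generation.
At generation 1 (Fahad, Widad, Bashir, Layth) there are 4 shares of (1)/4 = 1/4 each.
Living: Bashir and Layth — each takes 1/4.
Deceased: Fahad and Widad. Their combined 1/2 is pooled and carried to generation 2.
At generation 2 (Hanan, Jamal, Zuhair, Nabil) there are 4 shares of (1/2)/4 = 1/8 each.
Living: Hanan, Jamal, Zuhair, and Nabil — each takes 1/8.

Bashir 1/4; Hanan 1/8; Jamal 1/8; Layth 1/4; Nabil 1/8; Zuhair 1/8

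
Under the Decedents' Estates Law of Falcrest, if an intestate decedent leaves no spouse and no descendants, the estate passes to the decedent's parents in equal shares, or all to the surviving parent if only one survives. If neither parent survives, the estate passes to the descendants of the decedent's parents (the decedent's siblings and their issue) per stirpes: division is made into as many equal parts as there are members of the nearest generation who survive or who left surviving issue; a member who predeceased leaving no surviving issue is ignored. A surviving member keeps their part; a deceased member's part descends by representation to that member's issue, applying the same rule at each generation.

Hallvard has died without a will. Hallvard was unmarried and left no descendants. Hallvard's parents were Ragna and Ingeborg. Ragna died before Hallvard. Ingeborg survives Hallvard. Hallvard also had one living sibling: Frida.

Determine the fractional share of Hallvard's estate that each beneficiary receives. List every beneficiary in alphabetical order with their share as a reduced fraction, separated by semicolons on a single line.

Only one parent, Ingeborg, survives, so Ingeborg takes the entire estate. The siblings take nothing because a surviving parent has priority.

Ingeborg 1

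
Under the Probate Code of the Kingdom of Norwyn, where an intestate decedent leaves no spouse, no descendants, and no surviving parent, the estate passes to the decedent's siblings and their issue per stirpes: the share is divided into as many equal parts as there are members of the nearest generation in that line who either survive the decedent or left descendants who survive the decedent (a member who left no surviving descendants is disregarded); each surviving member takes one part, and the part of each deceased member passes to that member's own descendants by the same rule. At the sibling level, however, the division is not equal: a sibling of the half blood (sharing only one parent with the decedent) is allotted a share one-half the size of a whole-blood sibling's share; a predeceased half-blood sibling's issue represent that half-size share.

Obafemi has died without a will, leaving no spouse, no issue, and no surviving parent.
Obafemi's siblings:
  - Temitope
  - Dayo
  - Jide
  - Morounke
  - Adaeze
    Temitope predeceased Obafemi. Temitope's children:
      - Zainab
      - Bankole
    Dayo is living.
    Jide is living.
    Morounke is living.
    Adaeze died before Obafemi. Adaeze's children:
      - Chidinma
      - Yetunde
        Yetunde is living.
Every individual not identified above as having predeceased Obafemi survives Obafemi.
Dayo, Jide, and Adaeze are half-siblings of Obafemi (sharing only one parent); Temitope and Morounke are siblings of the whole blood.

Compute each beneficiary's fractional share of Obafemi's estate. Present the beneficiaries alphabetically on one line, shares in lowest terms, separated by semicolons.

Bankole 1/7; Chidinma 1/14; Dayo 1/7; Jide 1/7; Morounke 2/7; Yetunde 1/14; Zainab 1/7

No spouse, descendants, or parent survives, so the estate passes to Obafemi's siblings per stirpes.
Half-blood siblings count for one-half the weight of whole-blood siblings at the initial division.
Dividing 1 in proportion to weights (total weight 7/2): Temitope (weight 1) → 2/7; Dayo (weight 1/2) → 1/7; Jide (weight 1/2) → 1/7; Morounke (weight 1) → 2/7; Adaeze (weight 1/2) → 1/7.
Temitope predeceased; the 2/7 allotted to Temitope's branch passes to Temitope's issue by representation.
The 2/7 is divided into 2 equal shares of 1/7 among Zainab, Bankole.
Zainab is living and takes 1/7.
Bankole is living and takes 1/7.
Dayo is living and takes 1/7.
Jide is living and takes 1/7.
Morounke is living and takes 2/7.
Adaeze predeceased; the 1/7 allotted to Adaeze's branch passes to Adaeze's issue by representation.
The 1/7 is divided into 2 equal shares of 1/14 among Chidinma, Yetunde.
Chidinma is living and takes 1/14.
Yetunde is living and takes 1/14.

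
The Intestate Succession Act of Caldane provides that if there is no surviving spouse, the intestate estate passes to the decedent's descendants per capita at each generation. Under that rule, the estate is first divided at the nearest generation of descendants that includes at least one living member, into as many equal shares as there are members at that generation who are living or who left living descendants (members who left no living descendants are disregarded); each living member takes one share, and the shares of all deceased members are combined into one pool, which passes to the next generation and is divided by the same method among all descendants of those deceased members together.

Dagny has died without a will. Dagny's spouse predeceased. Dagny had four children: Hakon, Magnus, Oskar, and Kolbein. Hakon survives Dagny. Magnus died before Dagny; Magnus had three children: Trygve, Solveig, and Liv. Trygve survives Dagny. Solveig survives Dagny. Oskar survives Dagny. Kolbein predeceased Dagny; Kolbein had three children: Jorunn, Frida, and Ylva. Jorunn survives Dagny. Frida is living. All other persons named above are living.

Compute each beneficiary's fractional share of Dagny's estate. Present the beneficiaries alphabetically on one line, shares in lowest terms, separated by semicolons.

Frida 1/12; Hakon 1/4; Jorunn 1/12; Liv 1/12; Oskar 1/4; Solveig 1/12; Trygve 1/12; Ylva 1/12

There is no surviving spouse, so the entire estate passes to Dagny's descendants per capita at each generation.
At generation 1 (Hakon, Magnus, Oskar, Kolbein) there are 4 shares of (1)/4 = 1/4 each.
Living: Hakon and Oskar — each takes 1/4.
Deceased: Magnus and Kolbein. Their combined 1/2 is pooled and carried to generation 2.
At generation 2 (Trygve, Solveig, Liv, Jorunn, Frida, Ylva) there are 6 shares of (1/2)/6 = 1/12 each.
Living: Trygve, Solveig, Liv, Jorunn, Frida, and Ylva — each takes 1/12.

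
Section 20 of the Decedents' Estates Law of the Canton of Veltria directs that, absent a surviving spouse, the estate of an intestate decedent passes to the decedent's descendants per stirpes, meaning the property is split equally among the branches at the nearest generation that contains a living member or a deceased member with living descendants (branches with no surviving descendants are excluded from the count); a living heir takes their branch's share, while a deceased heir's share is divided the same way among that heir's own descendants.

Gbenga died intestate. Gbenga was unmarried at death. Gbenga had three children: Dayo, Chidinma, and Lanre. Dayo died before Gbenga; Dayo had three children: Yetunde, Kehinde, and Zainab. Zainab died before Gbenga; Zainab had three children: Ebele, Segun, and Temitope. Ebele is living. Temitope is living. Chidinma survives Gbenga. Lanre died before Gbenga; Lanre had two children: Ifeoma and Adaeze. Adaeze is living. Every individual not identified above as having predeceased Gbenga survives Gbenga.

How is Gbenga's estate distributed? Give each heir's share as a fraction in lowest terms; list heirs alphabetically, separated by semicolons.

There is no surviving spouse, so the entire estate passes to Gbenga's descendants per stirpes.
The estate is divided into 3 equal shares of 1/3 among Dayo, Chidinma, Lanre.
Dayo predeceased; the 1/3 allotted to Dayo's branch passes to Dayo's issue by representation.
The 1/3 is divided into 3 equal shares of 1/9 among Yetunde, Kehinde, Zainab.
Yetunde is living and takes 1/9.
Kehinde is living and takes 1/9.
Zainab predeceased; the 1/9 allotted to Zainab's branch passes to Zainab's issue by representation.
The 1/9 is divided into 3 equal shares of 1/27 among Ebele, Segun, Temitope.
Ebele is living and takes 1/27.
Segun is living and takes 1/27.
Temitope is living and takes 1/27.
Chidinma is living and takes 1/3.
Lanre predeceased; the 1/3 allotted to Lanre's branch passes to Lanre's issue by representation.
The 1/3 is divided into 2 equal shares of 1/6 among Ifeoma, Adaeze.
Ifeoma is living and takes 1/6.
Adaeze is living and takes 1/6.

Adaeze 1/6; Chidinma 1/3; Ebele 1/27; Ifeoma 1/6; Kehinde 1/9; Segun 1/27; Temitope 1/27; Yetunde 1/9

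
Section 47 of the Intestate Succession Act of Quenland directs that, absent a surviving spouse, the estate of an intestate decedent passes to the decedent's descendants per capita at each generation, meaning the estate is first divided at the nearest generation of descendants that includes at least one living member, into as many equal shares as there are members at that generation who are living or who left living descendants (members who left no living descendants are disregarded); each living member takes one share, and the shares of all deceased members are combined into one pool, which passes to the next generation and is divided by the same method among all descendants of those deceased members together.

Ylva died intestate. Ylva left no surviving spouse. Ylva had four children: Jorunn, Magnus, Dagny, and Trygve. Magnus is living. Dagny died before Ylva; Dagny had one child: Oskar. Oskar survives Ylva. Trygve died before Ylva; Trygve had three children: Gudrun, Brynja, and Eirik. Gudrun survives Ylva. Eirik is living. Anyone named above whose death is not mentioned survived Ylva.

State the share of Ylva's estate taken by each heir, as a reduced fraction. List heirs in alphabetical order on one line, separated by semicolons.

Brynja 1/8; Eirik 1/8; Gudrun 1/8; Jorunn 1/4; Magnus 1/4; Oskar 1/8

There is no surviving spouse, so the entire estate passes to Ylva's descendants per capita at each generation.
At generation 1 (Jorunn, Magnus, Dagny, Trygve) there are 4 shares of (1)/4 = 1/4 each.
Living: Jorunn and Magnus — each takes 1/4.
Deceased: Dagny and Trygve. Their combined 1/2 is pooled and carried to generation 2.
At generation 2 (Oskar, Gudrun, Brynja, Eirik) there are 4 shares of (1/2)/4 = 1/8 each.
Living: Oskar, Gudrun, Brynja, and Eirik — each takes 1/8.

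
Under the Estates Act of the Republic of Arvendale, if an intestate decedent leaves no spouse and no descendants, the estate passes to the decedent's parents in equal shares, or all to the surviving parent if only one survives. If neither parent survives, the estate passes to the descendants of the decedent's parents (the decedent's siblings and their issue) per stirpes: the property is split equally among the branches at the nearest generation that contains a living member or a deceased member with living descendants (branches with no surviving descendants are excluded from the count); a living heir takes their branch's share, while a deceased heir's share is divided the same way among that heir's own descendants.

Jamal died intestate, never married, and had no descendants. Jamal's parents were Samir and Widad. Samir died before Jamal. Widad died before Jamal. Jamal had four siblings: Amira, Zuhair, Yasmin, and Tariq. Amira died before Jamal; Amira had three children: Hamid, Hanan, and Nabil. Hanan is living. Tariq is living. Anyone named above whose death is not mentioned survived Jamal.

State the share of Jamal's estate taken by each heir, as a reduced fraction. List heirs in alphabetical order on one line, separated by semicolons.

Neither parent survives and there are no descendants, so the estate passes to Jamal's siblings and their issue per stirpes.
The estate is divided into 4 equal shares of 1/4 among Amira, Zuhair, Yasmin, Tariq.
Amira predeceased; the 1/4 allotted to Amira's branch passes to Amira's issue by representation.
The 1/4 is divided into 3 equal shares of 1/12 among Hamid, Hanan, Nabil.
Hamid is living and takes 1/12.
Hanan is living and takes 1/12.
Nabil is living and takes 1/12.
Zuhair is living and takes 1/4.
Yasmin is living and takes 1/4.
Tariq is living and takes 1/4.

Hamid 1/12; Hanan 1/12; Nabil 1/12; Tariq 1/4; Yasmin 1/4; Zuhair 1/4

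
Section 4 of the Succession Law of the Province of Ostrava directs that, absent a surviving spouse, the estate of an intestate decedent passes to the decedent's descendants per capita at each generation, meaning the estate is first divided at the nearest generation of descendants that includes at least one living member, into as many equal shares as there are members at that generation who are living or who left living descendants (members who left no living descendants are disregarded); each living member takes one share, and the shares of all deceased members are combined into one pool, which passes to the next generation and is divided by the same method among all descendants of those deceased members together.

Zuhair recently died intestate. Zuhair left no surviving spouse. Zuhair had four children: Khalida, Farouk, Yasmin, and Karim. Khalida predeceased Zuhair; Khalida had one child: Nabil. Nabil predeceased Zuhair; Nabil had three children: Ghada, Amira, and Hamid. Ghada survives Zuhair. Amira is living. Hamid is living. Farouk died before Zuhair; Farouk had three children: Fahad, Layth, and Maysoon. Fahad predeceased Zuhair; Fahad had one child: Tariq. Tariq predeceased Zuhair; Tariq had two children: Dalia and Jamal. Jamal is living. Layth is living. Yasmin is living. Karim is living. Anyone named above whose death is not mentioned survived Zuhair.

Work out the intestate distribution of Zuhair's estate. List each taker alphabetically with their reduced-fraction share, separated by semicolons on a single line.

There is no surviving spouse, so the entire estate passes to Zuhair's descendants per capita at each generation.
At generation 1 (Khalida, Farouk, Yasmin, Karim) there are 4 shares of (1)/4 = 1/4 each.
Living: Yasmin and Karim — each takes 1/4.
Deceased: Khalida and Farouk. Their combined 1/2 is pooled and carried to generation 2.
At generation 2 (Nabil, Fahad, Layth, Maysoon) there are 4 shares of (1/2)/4 = 1/8 each.
Living: Layth and Maysoon — each takes 1/8.
Deceased: Nabil and Fahad. Their combined 1/4 is pooled and carried to generation 3.
At generation 3 (Ghada, Amira, Hamid, Tariq) there are 4 shares of (1/4)/4 = 1/16 each.
Living: Ghada, Amira, and Hamid — each takes 1/16.
Deceased: Tariq. That 1/16 share is carried to generation 4.
At generation 4 (Dalia, Jamal) there are 2 shares of (1/16)/2 = 1/32 each.
Living: Dalia and Jamal — each takes 1/32.

Amira 1/16; Dalia 1/32; Ghada 1/16; Hamid 1/16; Jamal 1/32; Karim 1/4; Layth 1/8; Maysoon 1/8; Yasmin 1/4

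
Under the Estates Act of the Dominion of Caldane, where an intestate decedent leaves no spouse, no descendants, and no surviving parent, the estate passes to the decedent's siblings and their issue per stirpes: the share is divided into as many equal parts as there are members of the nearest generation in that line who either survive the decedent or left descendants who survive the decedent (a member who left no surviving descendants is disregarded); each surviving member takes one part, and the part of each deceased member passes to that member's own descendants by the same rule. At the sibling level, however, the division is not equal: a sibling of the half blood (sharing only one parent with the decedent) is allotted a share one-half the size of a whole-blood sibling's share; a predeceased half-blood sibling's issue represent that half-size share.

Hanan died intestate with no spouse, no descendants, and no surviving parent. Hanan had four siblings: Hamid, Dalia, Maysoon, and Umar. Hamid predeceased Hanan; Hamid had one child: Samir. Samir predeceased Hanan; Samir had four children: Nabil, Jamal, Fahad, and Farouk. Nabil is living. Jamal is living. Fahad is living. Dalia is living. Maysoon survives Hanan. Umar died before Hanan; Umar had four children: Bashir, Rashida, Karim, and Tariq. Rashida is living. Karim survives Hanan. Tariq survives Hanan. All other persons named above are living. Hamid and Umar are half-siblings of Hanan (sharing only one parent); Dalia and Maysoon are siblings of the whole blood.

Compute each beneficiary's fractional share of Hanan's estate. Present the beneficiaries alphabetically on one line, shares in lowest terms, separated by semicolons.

No spouse, descendants, or parent survives, so the estate passes to Hanan's siblings per stirpes.
Half-blood siblings count for one-half the weight of whole-blood siblings at the initial division.
Dividing 1 in proportion to weights (total weight 3): Hamid (weight 1/2) → 1/6; Dalia (weight 1) → 1/3; Maysoon (weight 1) → 1/3; Umar (weight 1/2) → 1/6.
Hamid predeceased; the 1/6 allotted to Hamid's branch passes to Hamid's issue by representation.
Samir's line is the sole branch at this level, so the full 1/6 passes to Samir's issue by representation.
The 1/6 is divided into 4 equal shares of 1/24 among Nabil, Jamal, Fahad, Farouk.
Nabil is living and takes 1/24.
Jamal is living and takes 1/24.
Fahad is living and takes 1/24.
Farouk is living and takes 1/24.
Dalia is living and takes 1/3.
Maysoon is living and takes 1/3.
Umar predeceased; the 1/6 allotted to Umar's branch passes to Umar's issue by representation.
The 1/6 is divided into 4 equal shares of 1/24 among Bashir, Rashida, Karim, Tariq.
Bashir is living and takes 1/24.
Rashida is living and takes 1/24.
Karim is living and takes 1/24.
Tariq is living and takes 1/24.

Bashir 1/24; Dalia 1/3; Fahad 1/24; Farouk 1/24; Jamal 1/24; Karim 1/24; Maysoon 1/3; Nabil 1/24; Rashida 1/24; Tariq 1/24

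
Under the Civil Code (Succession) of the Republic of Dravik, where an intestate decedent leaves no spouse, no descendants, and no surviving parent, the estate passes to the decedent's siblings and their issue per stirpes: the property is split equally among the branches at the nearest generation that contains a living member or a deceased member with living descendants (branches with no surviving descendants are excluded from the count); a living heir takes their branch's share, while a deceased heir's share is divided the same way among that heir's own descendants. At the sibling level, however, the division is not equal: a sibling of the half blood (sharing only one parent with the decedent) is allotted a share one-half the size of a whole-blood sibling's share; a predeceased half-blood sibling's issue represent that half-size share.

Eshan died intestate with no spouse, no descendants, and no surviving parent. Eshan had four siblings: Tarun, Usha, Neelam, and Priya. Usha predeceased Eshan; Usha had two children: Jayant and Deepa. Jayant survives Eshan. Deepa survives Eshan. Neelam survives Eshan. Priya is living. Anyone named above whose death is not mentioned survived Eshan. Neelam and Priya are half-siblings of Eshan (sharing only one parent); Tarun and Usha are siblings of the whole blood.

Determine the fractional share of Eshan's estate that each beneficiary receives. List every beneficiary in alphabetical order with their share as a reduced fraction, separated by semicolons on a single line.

Deepa 1/6; Jayant 1/6; Neelam 1/6; Priya 1/6; Tarun 1/3

No spouse, descendants, or parent survives, so the estate passes to Eshan's siblings per stirpes.
Half-blood siblings count for one-half the weight of whole-blood siblings at the initial division.
Dividing 1 in proportion to weights (total weight 3): Tarun (weight 1) → 1/3; Usha (weight 1) → 1/3; Neelam (weight 1/2) → 1/6; Priya (weight 1/2) → 1/6.
Tarun is living and takes 1/3.
Usha predeceased; the 1/3 allotted to Usha's branch passes to Usha's issue by representation.
The 1/3 is divided into 2 equal shares of 1/6 among Jayant, Deepa.
Jayant is living and takes 1/6.
Deepa is living and takes 1/6.
Neelam is living and takes 1/6.
Priya is living and takes 1/6.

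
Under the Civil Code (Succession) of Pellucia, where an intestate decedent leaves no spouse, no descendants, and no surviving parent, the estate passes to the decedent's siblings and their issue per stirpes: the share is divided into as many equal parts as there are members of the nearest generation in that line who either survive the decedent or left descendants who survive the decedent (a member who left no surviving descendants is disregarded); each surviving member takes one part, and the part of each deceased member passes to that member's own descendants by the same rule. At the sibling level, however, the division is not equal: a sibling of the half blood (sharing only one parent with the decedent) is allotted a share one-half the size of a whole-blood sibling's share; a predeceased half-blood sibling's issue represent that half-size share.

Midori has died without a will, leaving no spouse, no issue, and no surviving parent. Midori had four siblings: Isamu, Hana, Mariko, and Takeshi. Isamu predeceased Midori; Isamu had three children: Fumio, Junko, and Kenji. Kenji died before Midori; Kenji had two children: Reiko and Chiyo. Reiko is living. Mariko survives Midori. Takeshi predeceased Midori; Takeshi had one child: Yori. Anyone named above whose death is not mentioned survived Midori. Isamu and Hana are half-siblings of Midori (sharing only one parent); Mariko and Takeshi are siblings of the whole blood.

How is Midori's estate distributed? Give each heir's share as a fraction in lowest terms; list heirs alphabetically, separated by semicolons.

Chiyo 1/36; Fumio 1/18; Hana 1/6; Junko 1/18; Mariko 1/3; Reiko 1/36; Yori 1/3

No spouse, descendants, or parent survives, so the estate passes to Midori's siblings per stirpes.
Half-blood siblings count for one-half the weight of whole-blood siblings at the initial division.
Dividing 1 in proportion to weights (total weight 3): Isamu (weight 1/2) → 1/6; Hana (weight 1/2) → 1/6; Mariko (weight 1) → 1/3; Takeshi (weight 1) → 1/3.
Isamu predeceased; the 1/6 allotted to Isamu's branch passes to Isamu's issue by representation.
The 1/6 is divided into 3 equal shares of 1/18 among Fumio, Junko, Kenji.
Fumio is living and takes 1/18.
Junko is living and takes 1/18.
Kenji predeceased; the 1/18 allotted to Kenji's branch passes to Kenji's issue by representation.
The 1/18 is divided into 2 equal shares of 1/36 among Reiko, Chiyo.
Reiko is living and takes 1/36.
Chiyo is living and takes 1/36.
Hana is living and takes 1/6.
Mariko is living and takes 1/3.
Takeshi predeceased; the 1/3 allotted to Takeshi's branch passes to Takeshi's issue by representation.
Yori is the sole taker at this level and receives the full 1/3.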